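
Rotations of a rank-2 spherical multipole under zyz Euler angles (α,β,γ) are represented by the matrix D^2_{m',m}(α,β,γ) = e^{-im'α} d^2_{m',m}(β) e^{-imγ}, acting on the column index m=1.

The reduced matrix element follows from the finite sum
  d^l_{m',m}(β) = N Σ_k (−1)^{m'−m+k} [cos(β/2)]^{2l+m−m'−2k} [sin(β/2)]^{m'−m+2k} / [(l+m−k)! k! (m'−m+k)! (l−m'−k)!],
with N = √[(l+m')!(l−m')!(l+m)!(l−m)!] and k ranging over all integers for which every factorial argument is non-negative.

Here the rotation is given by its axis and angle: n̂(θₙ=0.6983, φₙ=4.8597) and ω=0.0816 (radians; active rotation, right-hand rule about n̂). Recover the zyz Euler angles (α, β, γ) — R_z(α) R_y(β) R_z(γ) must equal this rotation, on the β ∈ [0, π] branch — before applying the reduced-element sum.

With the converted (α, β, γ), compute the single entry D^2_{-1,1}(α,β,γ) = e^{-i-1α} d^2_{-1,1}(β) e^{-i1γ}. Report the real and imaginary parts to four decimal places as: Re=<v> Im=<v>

Axis–angle → zyz. n̂ = (sinθₙcosφₙ, sinθₙsinφₙ, cosθₙ) = (+0.094367, -0.635953, +0.765936), ω = 0.0816.
R = I cosω + sinω [n̂]ₓ + (1−cosω) n̂n̂ᵀ gives
  R = [+0.996702, -0.062631, -0.051596; +0.062231, +0.998018, -0.009313; +0.052077, +0.006071, +0.998625]
β = atan2(√(R₁₃²+R₂₃²), R₃₃) = 0.052453; α = atan2(R₂₃, R₁₃) mod 2π = 3.320161; γ = atan2(R₃₂, −R₃₁) mod 2π = 3.025539
Split into d^2_{-1,1}(β=0.0525) × two z-phases.
Half-angle: c=0.999656, s=0.026224. N=√(1·6·6·1)=6.000000
k: max(0,(1)−(-1))=2 … min(2+(1),2−(-1))=3
  k=2: (−1)^0·6.0000/(2)·0.9997^2·0.0262^2 = +0.002062
  k=3: (−1)^1·6.0000/(6)·0.9997^0·0.0262^4 = -0.000000
d^2_{-1,1}(0.0525) = +0.002062 -0.000000 = +0.002061
Phases: e^{-i·(-1)·3.3202}=-0.984099-0.177621i, e^{-i·(1)·3.0255}=-0.993273-0.115793i ⇒ D=+0.001972+0.000599i

Re=0.0020 Im=0.0006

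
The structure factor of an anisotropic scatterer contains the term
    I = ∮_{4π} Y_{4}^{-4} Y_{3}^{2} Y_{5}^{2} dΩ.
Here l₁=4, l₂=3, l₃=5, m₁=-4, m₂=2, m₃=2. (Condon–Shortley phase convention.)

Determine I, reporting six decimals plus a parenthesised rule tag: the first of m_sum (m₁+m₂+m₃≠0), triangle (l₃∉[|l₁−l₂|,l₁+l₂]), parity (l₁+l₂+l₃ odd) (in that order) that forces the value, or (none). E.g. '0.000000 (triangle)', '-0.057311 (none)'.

m-sum 0 ✓  L=12 even ✓  1≤5≤7 ✓
Π(2lᵢ+1) = 9×7×11 = 693
triangle coeff Δ(4,3,5) = 1/180180
Σ_t [0,2]: t=0:+1/576 t=1:−1/144 t=2:+1/576 = -1/288
(3j)²=20/1001 [(4 3 5; 0 0 0)], sign=+1
Σ_t [2,2]: t=2:+1/8640 = 1/8640
(3j)²=14/1287 [(4 3 5; -4 2 2)], sign=-1
⇒ 4πI² = 280/1859
I = (-1)√(280/1859/(4π)) = -0.10947990
No selection rule forces the value: the integral is nonzero (none).

-0.109480 (none)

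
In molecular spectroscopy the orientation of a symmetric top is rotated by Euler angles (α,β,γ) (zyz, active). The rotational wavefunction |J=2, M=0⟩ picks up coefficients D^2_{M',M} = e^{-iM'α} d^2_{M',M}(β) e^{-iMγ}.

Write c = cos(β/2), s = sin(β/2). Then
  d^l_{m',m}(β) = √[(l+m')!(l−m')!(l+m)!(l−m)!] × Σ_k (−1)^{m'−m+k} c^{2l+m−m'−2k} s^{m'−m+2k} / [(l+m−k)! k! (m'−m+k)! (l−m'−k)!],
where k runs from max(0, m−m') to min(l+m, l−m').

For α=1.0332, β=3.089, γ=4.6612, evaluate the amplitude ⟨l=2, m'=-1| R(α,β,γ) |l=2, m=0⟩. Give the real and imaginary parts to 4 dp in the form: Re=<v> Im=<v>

First d^2_{-1,0}(β=3.0890), then the phase factors e^{-i(-1)α} and e^{-i(0)γ}:
With c≡cos(β/2)=0.026293 and s≡sin(β/2)=0.999654, N=[1·6·2·2]^{1/2}=4.898979
The bounds max(0,m−m')=1 and min(l+m,l−m')=2 give 2 terms
  k=1: (−1)^0·4.8990/(2)·0.0263^3·0.9997^1 = +0.000045
  k=2: (−1)^1·4.8990/(2)·0.0263^1·0.9997^3 = -0.064338
d^2_{-1,0}(3.0890) = +0.000045 -0.064338 = -0.064294
D = (+0.512073+0.858942i)·(-0.064294)·(+1.000000+0.000000i) = -0.032923-0.055225i

Re=-0.0329 Im=-0.0552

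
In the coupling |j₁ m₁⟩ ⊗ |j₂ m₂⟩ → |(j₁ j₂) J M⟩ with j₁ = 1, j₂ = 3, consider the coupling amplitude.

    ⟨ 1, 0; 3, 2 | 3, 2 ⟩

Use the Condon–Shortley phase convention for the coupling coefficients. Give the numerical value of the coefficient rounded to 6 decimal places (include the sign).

triangle: 1!×1!×5!/8! = 120/40320
(j±m)!: 1!×1!×5!×1!×5!×1! = 14400
prefactor² = (2J+1)×Δ×N² = 300
  k=0: +1/(0!×1!×1!×5!×0!×0!) = 1/120
  k=1: −1/(1!×0!×0!×4!×1!×1!) = -1/24
Σ = -1/30  ⇒  CG² = 300×(-1/30)² = 1/3
CG = −√(1/3) = -0.577350

−√(1/3) = -0.577350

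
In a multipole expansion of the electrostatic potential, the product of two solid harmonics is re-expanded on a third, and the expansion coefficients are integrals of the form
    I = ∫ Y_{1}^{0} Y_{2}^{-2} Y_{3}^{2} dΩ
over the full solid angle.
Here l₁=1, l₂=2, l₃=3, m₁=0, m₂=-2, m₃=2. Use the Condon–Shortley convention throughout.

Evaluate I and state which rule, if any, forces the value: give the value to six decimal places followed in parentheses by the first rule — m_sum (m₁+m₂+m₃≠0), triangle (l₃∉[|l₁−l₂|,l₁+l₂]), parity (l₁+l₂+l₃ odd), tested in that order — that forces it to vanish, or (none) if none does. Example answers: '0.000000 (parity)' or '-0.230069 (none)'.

0.184674 (none)

m-sum 0 ✓  L=6 even ✓  1≤3≤3 ✓
Π(2lᵢ+1) = 3×5×7 = 105
triangle coeff Δ(1,2,3) = 1/105
Σ_t [0,0]: t=0:+1/4 = 1/4
(3j)²=3/35 [(1 2 3; 0 0 0)], sign=-1
Σ_t [0,0]: t=0:+1/24 = 1/24
(3j)²=1/21 [(1 2 3; 0 -2 2)], sign=-1
⇒ 4πI² = 3/7
I = (+1)√(3/7/(4π)) = 0.18467439
No selection rule forces the value: the integral is nonzero (none).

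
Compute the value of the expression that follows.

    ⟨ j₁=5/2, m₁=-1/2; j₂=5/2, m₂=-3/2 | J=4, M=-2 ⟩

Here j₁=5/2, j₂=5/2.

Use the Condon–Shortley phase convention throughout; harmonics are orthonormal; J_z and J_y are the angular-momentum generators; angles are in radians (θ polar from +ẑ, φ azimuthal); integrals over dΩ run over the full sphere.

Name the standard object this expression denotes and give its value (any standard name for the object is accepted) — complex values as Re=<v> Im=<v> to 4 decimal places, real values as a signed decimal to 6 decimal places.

This is a Clebsch–Gordan (vector-coupling) coefficient.
j₁+j₂−J=1  J+j₁−j₂=4  J−j₁+j₂=4  j₁+j₂+J+1=10
(j₁±m₁, j₂±m₂, J±M) = (2,3,1,4,2,6)
P² = 20736/35
sum k=0..1:
  [0] +1/36 = 1/36
  [1] −1/96 = -1/96
S = 5/288
C² = P²·S² = 5/28 ; C = +0.422577

Clebsch–Gordan coefficient, +√(5/28) ≈ +0.422577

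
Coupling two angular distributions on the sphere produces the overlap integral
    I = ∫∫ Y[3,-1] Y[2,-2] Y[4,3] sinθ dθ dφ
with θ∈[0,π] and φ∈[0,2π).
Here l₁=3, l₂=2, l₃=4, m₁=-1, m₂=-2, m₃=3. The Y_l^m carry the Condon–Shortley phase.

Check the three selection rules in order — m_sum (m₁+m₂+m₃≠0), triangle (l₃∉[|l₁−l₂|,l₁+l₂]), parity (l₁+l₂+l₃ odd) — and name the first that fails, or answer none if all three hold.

parity

Σmᵢ = 0  ✓
l₃∈[|l₁−l₂|,l₁+l₂]=[1,5], have l₃=4  ✓
Σlᵢ = 9 ⇒ odd  ✗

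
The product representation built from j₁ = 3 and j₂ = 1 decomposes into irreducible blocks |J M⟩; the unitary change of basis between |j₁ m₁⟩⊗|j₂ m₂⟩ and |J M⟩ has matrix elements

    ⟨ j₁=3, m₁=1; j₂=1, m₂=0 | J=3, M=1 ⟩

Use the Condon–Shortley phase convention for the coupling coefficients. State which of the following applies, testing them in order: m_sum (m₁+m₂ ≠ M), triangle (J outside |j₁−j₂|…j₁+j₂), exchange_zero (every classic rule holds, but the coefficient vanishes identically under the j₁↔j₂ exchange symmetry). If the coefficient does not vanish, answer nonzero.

nonzero

m-sum: m₁+m₂ = 1+0 = 1, M = 1  ✓
triangle: |j₁−j₂| = 2 ≤ J = 3 ≤ j₁+j₂ = 4  ✓
exchange: j₁≠j₂ or m₁≠m₂ — the exchange symmetry imposes no constraint here
value check: CG = +√(1/12) = +0.288675 ≠ 0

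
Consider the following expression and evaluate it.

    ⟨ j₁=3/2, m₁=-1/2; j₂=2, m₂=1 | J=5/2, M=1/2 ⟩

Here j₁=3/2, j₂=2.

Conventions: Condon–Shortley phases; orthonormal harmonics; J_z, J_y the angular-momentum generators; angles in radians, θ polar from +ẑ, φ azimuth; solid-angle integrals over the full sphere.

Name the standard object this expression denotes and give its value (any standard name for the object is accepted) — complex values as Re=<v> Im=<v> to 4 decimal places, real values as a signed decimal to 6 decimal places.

This is a Clebsch–Gordan (vector-coupling) coefficient.
triangle: 1!·2!·3!/7! = 12/5040
(j±m)!: 1!·2!·3!·1!·3!·2! = 144
prefactor² = (2J+1)·Δ·N² = 72/35
  k=0: +1/(0!·1!·2!·3!·0!·0!) = 1/12
  k=1: −1/(1!·0!·1!·2!·1!·1!) = -1/2
Σ = -5/12  ⇒  CG² = 72/35·(-5/12)² = 5/14
CG = −√(5/14) = -0.597614

Clebsch–Gordan coefficient, −√(5/14) ≈ -0.597614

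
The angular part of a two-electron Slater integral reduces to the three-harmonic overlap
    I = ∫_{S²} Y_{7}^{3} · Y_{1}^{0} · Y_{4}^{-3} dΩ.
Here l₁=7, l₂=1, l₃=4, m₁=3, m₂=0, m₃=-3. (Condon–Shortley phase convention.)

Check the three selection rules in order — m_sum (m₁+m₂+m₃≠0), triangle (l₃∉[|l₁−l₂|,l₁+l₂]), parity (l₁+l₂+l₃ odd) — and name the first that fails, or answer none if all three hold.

Σmᵢ = 0  ✓
l₃∈[|l₁−l₂|,l₁+l₂]=[6,8] required, l₃=4 fails  ✗
Σlᵢ = 12 ⇒ even

triangle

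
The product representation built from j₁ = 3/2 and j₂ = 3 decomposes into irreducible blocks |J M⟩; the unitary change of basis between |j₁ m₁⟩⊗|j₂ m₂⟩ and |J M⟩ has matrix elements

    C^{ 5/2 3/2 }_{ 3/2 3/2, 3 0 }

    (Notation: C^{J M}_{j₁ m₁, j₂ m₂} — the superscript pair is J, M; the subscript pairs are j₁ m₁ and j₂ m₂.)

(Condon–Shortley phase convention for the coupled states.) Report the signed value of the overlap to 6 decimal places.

triangle: 2!·1!·4!/8! = 48/40320
(j±m)!: 3!·0!·3!·3!·4!·1! = 5184
prefactor² = (2J+1)·Δ·N² = 1296/35
  k=0: +1/(0!·2!·0!·3!·1!·1!) = 1/12
Σ = 1/12  ⇒  CG² = 1296/35·(1/12)² = 9/35
CG = +√(9/35) = +0.507093

+√(9/35) = +0.507093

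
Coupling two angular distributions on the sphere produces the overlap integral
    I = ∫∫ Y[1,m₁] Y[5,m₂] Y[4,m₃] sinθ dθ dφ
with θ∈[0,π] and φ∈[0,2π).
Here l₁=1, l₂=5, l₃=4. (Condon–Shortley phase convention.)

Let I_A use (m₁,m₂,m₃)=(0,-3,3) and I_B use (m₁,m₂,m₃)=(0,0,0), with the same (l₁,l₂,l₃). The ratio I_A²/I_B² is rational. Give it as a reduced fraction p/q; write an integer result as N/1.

16/25

Same 1,5,4: normalisation and zero-m 3j drop out of the ratio.
A: Δ: 2! 0! 8! / 11! → 1/495; sum: t=1:−1/5040 = -1/5040; 3j²(1 5 4; 0 -3 3) = Δ·Π!·Σ² = 16/495  (sign +1)
B: Δ: 2! 0! 8! / 11! → 1/495; sum: t=1:−1/576 = -1/576; 3j²(1 5 4; 0 0 0) = Δ·Π!·Σ² = 5/99  (sign -1)
I_A²/I_B² = (16/495)/(5/99) = 16/25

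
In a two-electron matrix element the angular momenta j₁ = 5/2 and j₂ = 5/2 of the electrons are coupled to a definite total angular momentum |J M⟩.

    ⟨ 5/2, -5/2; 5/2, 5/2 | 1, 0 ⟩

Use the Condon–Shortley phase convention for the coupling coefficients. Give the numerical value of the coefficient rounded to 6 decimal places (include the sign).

+0.597614

j₁+j₂−J=4  J+j₁−j₂=1  J−j₁+j₂=1  j₁+j₂+J+1=7
(j₁±m₁, j₂±m₂, J±M) = (0,5,5,0,1,1)
P² = 1440/7
sum k=4..4:
  [4] +1/24 = 1/24
S = 1/24
C² = P²·S² = 5/14 ; C = +0.597614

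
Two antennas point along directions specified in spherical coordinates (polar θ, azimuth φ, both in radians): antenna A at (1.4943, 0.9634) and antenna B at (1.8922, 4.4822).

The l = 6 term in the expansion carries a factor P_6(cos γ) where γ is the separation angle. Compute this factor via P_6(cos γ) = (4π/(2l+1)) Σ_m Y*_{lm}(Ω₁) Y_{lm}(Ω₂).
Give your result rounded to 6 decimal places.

-0.220166

Expand P_6 via completeness: Σ_{m} conj(Y_{6,m}) at Ω₁ times Y_{6,m} at Ω₂ —
  [-6]  conj(Y_{6,-6})(Ω₁) = +0.415926-0.228728i ; Y_{6,-6}(Ω₂) = -0.066439-0.346093i ; Δ = -0.106795-0.128753i
  [-5]  conj(Y_{6,-5})(Ω₁) = +0.013160-0.125340i ; Y_{6,-5}(Ω₂) = +0.371159-0.165683i ; Δ = -0.015882-0.048702i
  [-4]  conj(Y_{6,-4})(Ω₁) = +0.249806+0.215589i ; Y_{6,-4}(Ω₂) = +0.017098+0.022489i ; Δ = -0.000577+0.009304i
  [-3]  conj(Y_{6,-3})(Ω₁) = +0.140311-0.036036i ; Y_{6,-3}(Ω₂) = +0.212962-0.257733i ; Δ = +0.020593-0.043837i
  [-2]  conj(Y_{6,-2})(Ω₁) = -0.101115+0.271927i ; Y_{6,-2}(Ω₂) = +0.122830+0.060914i ; Δ = -0.028984+0.027242i
  [-1]  conj(Y_{6,-1})(Ω₁) = +0.086463+0.124398i ; Y_{6,-1}(Ω₂) = +0.065780-0.280701i ; Δ = +0.040606-0.016087i
  [+0]  conj(Y_{6,0})(Ω₁) = -0.279544-0.000000i ; Y_{6,0}(Ω₂) = +0.163424+0.000000i ; Δ = -0.045684-0.000000i
  [+1]  conj(Y_{6,1})(Ω₁) = -0.086463+0.124398i ; Y_{6,1}(Ω₂) = -0.065780-0.280701i ; Δ = +0.040606+0.016087i
  [+2]  conj(Y_{6,2})(Ω₁) = -0.101115-0.271927i ; Y_{6,2}(Ω₂) = +0.122830-0.060914i ; Δ = -0.028984-0.027242i
  [+3]  conj(Y_{6,3})(Ω₁) = -0.140311-0.036036i ; Y_{6,3}(Ω₂) = -0.212962-0.257733i ; Δ = +0.020593+0.043837i
  [+4]  conj(Y_{6,4})(Ω₁) = +0.249806-0.215589i ; Y_{6,4}(Ω₂) = +0.017098-0.022489i ; Δ = -0.000577-0.009304i
  [+5]  conj(Y_{6,5})(Ω₁) = -0.013160-0.125340i ; Y_{6,5}(Ω₂) = -0.371159-0.165683i ; Δ = -0.015882+0.048702i
  [+6]  conj(Y_{6,6})(Ω₁) = +0.415926+0.228728i ; Y_{6,6}(Ω₂) = -0.066439+0.346093i ; Δ = -0.106795+0.128753i
Accumulated sum -0.227763+0.000000i; after 4π/(2l+1) scaling, -0.220166+0.000000i ⇒ P_6 = -0.220166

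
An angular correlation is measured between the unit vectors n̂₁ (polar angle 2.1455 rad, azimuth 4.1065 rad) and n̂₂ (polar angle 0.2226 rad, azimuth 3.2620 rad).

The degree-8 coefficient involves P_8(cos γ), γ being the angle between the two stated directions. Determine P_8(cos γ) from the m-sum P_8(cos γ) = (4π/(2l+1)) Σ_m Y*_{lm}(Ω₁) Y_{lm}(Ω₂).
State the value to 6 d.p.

-0.260153

Expand P_8 via completeness: Σ_{m} conj(Y_{8,m}) at Ω₁ times Y_{8,m} at Ω₂ —
  term(m=-8) = (0.000000, 0.000000)   from Y*(Ω₁)=(0.017055, 0.125827), Y(Ω₂)=(0.000002, -0.000002)
  term(m=-7) = (-0.000016, 0.000006)   from Y*(Ω₁)=(0.293095, 0.149312), Y(Ω₂)=(-0.000034, 0.000038)
  term(m=-6) = (0.000091, -0.000245)   from Y*(Ω₁)=(0.397817, -0.214106), Y(Ω₂)=(0.000434, -0.000382)
  term(m=-5) = (0.000582, 0.001091)   from Y*(Ω₁)=(0.029517, -0.262094), Y(Ω₂)=(-0.003863, 0.002654)
  term(m=-4) = (0.004636, 0.001117)   from Y*(Ω₁)=(0.127382, 0.111281), Y(Ω₂)=(0.024986, -0.013060)
  term(m=-3) = (-0.036585, 0.025466)   from Y*(Ω₁)=(0.347799, -0.087649), Y(Ω₂)=(-0.116259, 0.043922)
  term(m=-2) = (0.000459, -0.003866)   from Y*(Ω₁)=(0.003613, -0.009627), Y(Ω₂)=(0.367697, -0.090299)
  term(m=-1) = (-0.155620, -0.175194)   from Y*(Ω₁)=(0.196527, 0.283663), Y(Ω₂)=(-0.674121, 0.081564)
  term(m=+0) = (0.020966, 0.000000)   from Y*(Ω₁)=(0.062815, -0.000000), Y(Ω₂)=(0.333764, 0.000000)
  term(m=+1) = (-0.155620, 0.175194)   from Y*(Ω₁)=(-0.196527, 0.283663), Y(Ω₂)=(0.674121, 0.081564)
  term(m=+2) = (0.000459, 0.003866)   from Y*(Ω₁)=(0.003613, 0.009627), Y(Ω₂)=(0.367697, 0.090299)
  term(m=+3) = (-0.036585, -0.025466)   from Y*(Ω₁)=(-0.347799, -0.087649), Y(Ω₂)=(0.116259, 0.043922)
  term(m=+4) = (0.004636, -0.001117)   from Y*(Ω₁)=(0.127382, -0.111281), Y(Ω₂)=(0.024986, 0.013060)
  term(m=+5) = (0.000582, -0.001091)   from Y*(Ω₁)=(-0.029517, -0.262094), Y(Ω₂)=(0.003863, 0.002654)
  term(m=+6) = (0.000091, 0.000245)   from Y*(Ω₁)=(0.397817, 0.214106), Y(Ω₂)=(0.000434, 0.000382)
  term(m=+7) = (-0.000016, -0.000006)   from Y*(Ω₁)=(-0.293095, 0.149312), Y(Ω₂)=(0.000034, 0.000038)
  term(m=+8) = (0.000000, -0.000000)   from Y*(Ω₁)=(0.017055, -0.125827), Y(Ω₂)=(0.000002, 0.000002)
Total Σ_m = (-0.351939, 0.000000). Multiply by 0.739198: (-0.260153, 0.000000). P_8(cos γ) = -0.260153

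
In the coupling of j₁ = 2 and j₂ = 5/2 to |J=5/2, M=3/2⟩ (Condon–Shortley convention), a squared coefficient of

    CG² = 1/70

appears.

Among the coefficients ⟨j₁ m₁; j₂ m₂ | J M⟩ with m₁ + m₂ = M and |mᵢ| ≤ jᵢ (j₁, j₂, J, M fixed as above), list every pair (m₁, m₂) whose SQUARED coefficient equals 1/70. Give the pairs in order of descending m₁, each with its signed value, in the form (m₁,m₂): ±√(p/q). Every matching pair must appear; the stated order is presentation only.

Admissible pairs with m₁+m₂ = M = 3/2: (-1,5/2), (0,3/2), (1,1/2), (2,-1/2)
  (m₁,m₂)=(2,-1/2): CG² = 27/70, CG = +√(27/70)
  (m₁,m₂)=(1,1/2): CG² = 6/35, CG = −√(6/35)
  (m₁,m₂)=(0,3/2): CG² = 1/70, CG = −√(1/70)   ← matches the target
  (m₁,m₂)=(-1,5/2): CG² = 3/7, CG = +√(3/7)
Pairs with CG² = 1/70: (0,3/2): −√(1/70)

(0,3/2): −√(1/70)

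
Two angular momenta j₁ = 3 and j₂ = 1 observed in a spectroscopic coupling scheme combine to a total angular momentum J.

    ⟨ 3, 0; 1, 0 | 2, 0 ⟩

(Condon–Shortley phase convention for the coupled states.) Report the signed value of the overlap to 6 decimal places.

j₁+j₂−J=2  J+j₁−j₂=4  J−j₁+j₂=0  j₁+j₂+J+1=7
(j₁±m₁, j₂±m₂, J±M) = (3,3,1,1,2,2)
P² = 48/7
sum k=1..1:
  [1] −1/4 = -1/4
S = -1/4
C² = P²·S² = 3/7 ; C = -0.654654

-0.654654  (= −√(3/7))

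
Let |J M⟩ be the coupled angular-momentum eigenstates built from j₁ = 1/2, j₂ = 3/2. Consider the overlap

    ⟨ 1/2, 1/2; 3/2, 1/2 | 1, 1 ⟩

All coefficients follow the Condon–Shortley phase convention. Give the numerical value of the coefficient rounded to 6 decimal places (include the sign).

+0.500000

j₁+j₂−J=1  J+j₁−j₂=0  J−j₁+j₂=2  j₁+j₂+J+1=4
(j₁±m₁, j₂±m₂, J±M) = (1,0,2,1,2,0)
P² = 1
sum k=0..0:
  [0] +1/2 = 1/2
S = 1/2
C² = P²·S² = 1/4 ; C = +0.500000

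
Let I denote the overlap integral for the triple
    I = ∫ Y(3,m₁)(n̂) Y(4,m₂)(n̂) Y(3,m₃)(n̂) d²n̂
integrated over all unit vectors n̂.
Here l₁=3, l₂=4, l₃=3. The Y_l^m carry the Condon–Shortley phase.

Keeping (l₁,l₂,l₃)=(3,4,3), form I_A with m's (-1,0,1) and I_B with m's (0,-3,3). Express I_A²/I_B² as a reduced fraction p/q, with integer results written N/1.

l's match ⇒ only the (l;m) 3-j factors differ between A and B.
A: triangle coeff Δ(3,4,3) = 1/34650; Σ_t [2,4]: t=2:+1/32 t=3:−1/36 t=4:+1/1152 = 5/1152; (3j)²=1/1386 [(3 4 3; -1 0 1)], sign=+1
B: triangle coeff Δ(3,4,3) = 1/34650; Σ_t [1,1]: t=1:−1/288 = -1/288; (3j)²=1/22 [(3 4 3; 0 -3 3)], sign=-1
I_A²/I_B² = (1/1386)/(1/22) = 1/63

1/63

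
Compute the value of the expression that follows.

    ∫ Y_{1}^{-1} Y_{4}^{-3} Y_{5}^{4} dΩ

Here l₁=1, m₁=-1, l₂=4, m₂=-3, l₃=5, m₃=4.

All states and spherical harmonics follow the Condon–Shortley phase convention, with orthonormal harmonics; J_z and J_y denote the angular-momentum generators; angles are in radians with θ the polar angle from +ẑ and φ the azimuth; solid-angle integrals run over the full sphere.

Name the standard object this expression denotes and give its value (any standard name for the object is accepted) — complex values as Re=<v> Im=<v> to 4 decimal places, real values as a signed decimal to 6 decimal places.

Gaunt coefficient, +0.294638

This is a Gaunt coefficient — the integral of a triple product of spherical harmonics over the sphere.
Rules hold: Σm=0, L=10 even, 3≤5≤5.
N = 3·9·11 = 297
Δ = 0!·2!·8!/11! = 1/495
Racah Σ t=0..0: t=0:+1/576 = 1/576
⇒ 3j(1 4 5; 0 0 0)² = 5/99, sgn -1
Racah Σ t=0..0: t=0:+1/10080 = 1/10080
⇒ 3j(1 4 5; -1 -3 4)² = 4/55, sgn -1
4πI² = N·(3j₀)²·(3jₘ)² = 12/11
I = +1·√(1.09091/4π) = 0.29463840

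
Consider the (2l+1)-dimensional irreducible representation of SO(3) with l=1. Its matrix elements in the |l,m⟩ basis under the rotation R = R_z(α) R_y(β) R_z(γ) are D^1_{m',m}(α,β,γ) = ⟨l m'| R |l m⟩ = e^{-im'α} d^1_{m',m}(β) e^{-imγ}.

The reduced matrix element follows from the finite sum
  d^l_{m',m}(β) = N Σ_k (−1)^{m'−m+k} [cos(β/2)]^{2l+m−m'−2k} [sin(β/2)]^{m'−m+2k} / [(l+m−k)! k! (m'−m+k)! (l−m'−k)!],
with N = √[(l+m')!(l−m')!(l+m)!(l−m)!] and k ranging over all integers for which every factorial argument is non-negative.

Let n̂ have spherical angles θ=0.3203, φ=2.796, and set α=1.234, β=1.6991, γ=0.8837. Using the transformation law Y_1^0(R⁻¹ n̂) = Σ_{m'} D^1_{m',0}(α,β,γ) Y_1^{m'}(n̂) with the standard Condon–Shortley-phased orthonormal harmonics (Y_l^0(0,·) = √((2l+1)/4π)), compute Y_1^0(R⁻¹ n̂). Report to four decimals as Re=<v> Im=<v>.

Need the full column D^1_{m',0} for m'=−1..1 at α=1.2340, β=1.6991, γ=0.8837.
cos(β/2)=0.660321, sin(β/2)=0.750983
d^1_{-1,0}: single k=1 term ⇒ +0.701295;  D = +0.231753+0.661895i
d^1_{0,0}: k∈[0..1] ⇒ +0.436024 -0.563976 = -0.127952;  D = -0.127952+0.000000i
d^1_{1,0}: single k=0 term ⇒ -0.701295;  D = -0.231753+0.661895i
Y_1^{m'}(θ=0.3203,φ=2.796) and Σ D·Y over m':
  (+0.2318+0.6619i)·(-0.1023-0.0368i)  (-0.1280+0.0000i)·(+0.4638+0.0000i)  (-0.2318+0.6619i)·(+0.1023-0.0368i)
Y_1^0(R⁻¹ n̂) = -0.057996+0.000000i

Re=-0.0580 Im=0.0000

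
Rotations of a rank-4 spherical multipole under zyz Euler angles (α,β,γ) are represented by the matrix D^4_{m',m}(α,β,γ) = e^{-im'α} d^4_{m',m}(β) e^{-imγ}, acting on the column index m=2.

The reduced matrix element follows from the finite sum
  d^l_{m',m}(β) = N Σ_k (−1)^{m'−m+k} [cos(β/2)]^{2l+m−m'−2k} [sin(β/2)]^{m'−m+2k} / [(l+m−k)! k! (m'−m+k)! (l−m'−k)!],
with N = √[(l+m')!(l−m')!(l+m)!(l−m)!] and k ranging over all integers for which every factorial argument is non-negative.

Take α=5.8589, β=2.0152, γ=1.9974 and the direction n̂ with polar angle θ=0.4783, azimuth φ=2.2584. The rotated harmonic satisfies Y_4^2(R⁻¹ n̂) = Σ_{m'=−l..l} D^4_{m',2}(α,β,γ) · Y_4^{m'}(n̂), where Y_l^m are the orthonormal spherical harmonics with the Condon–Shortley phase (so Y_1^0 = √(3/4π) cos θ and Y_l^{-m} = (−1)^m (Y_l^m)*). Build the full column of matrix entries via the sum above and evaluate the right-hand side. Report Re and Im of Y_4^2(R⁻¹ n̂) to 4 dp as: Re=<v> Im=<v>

Re=-0.0370 Im=0.4285

Need the full column D^4_{m',2} for m'=−4..4 at α=5.8589, β=2.0152, γ=1.9974.
cos(β/2)=0.533892, sin(β/2)=0.845553
d^4_{-4,2}: single k=6 term ⇒ +0.551226;  D = +0.457655+0.307250i
d^4_{-3,2}: k∈[5..6] ⇒ +0.738327 -0.617309 = +0.121017;  D = +0.063797+0.102836i
d^4_{-2,2}: k∈[4..6] ⇒ +0.622969 -1.250064 +0.261292 = -0.365802;  D = -0.047776-0.362669i
d^4_{-1,2}: k∈[3..5] ⇒ +0.370854 -1.395306 +0.699963 = -0.324489;  D = +0.093815-0.310632i
d^4_{0,2}: k∈[2..4] ⇒ +0.157080 -1.050668 +0.988262 = +0.094674;  D = -0.062255+0.071327i
d^4_{1,2}: k∈[1..3] ⇒ +0.044356 -0.556281 +0.930204 = +0.418279;  D = -0.380389+0.173958i
d^4_{2,2}: k∈[0..2] ⇒ +0.006601 -0.198692 +0.622969 = +0.430878;  D = -0.430874+0.001998i
d^4_{3,2}: k∈[0..1] ⇒ -0.039118 +0.294356 = +0.255238;  D = -0.233092-0.103994i
d^4_{4,2}: single k=0 term ⇒ +0.087615;  D = -0.058223-0.065472i
Y_4^{m'}(θ=0.4783,φ=2.2584) and Σ D·Y over m':
  (+0.4577+0.3073i)·(-0.0184-0.0076i)  (+0.0638+0.1028i)·(+0.0955-0.0512i)  (-0.0478-0.3627i)·(-0.0622+0.3140i)  (+0.0938-0.3106i)·(-0.3088-0.3760i)  (-0.0623+0.0713i)·(+0.1160+0.0000i)  (-0.3804+0.1740i)·(+0.3088-0.3760i)  (-0.4309+0.0020i)·(-0.0622-0.3140i)  (-0.2331-0.1040i)·(-0.0955-0.0512i)  (-0.0582-0.0655i)·(-0.0184+0.0076i)
Y_4^2(R⁻¹ n̂) = -0.036990+0.428493i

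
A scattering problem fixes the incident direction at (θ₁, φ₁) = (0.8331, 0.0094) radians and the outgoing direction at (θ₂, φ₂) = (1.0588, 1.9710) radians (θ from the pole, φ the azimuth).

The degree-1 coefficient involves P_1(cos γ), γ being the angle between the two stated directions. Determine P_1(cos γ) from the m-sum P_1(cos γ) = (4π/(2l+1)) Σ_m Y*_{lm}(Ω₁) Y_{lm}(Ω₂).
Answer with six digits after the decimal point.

Addition theorem: P_1(cos γ) = (4π/3) Σ_m Y*_{lm}(Ω₁) Y_{lm}(Ω₂), m = −1…1:
  term(m=-1) = (-0.029334, -0.071200)   from Y*(Ω₁)=(0.255661, 0.002403), Y(Ω₂)=(-0.117346, -0.277391)
  term(m=+0) = (0.078665, 0.000000)   from Y*(Ω₁)=(0.328627, -0.000000), Y(Ω₂)=(0.239375, 0.000000)
  term(m=+1) = (-0.029334, 0.071200)   from Y*(Ω₁)=(-0.255661, 0.002403), Y(Ω₂)=(0.117346, -0.277391)
Accumulated sum (0.019997, 0.000000); after 4π/(2l+1) scaling, (0.083763, 0.000000) ⇒ P_1 = 0.083763

0.083763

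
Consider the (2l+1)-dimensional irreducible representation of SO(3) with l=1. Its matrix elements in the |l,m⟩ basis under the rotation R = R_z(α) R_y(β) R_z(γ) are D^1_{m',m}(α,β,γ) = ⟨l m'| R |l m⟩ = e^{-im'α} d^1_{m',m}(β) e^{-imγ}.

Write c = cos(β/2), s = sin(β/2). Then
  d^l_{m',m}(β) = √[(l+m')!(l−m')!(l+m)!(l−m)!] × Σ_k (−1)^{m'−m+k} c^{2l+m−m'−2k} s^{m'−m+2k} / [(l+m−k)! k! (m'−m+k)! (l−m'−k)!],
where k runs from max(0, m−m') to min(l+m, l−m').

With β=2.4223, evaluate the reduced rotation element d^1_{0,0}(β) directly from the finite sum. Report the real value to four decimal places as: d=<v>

d^1_{0,0}(β=2.4223) via the finite sum:
With c≡cos(β/2)=0.351943 and s≡sin(β/2)=0.936021, N=[1·1·1·1]^{1/2}=1.000000
k∈{0,1} keeps every argument non-negative
  k=0: (−1)^0·1.0000/(1)·0.3519^2·0.9360^0 = +0.123864
  k=1: (−1)^1·1.0000/(1)·0.3519^0·0.9360^2 = -0.876136
d^1_{0,0}(2.4223) = +0.123864 -0.876136 = -0.752272

d=-0.7523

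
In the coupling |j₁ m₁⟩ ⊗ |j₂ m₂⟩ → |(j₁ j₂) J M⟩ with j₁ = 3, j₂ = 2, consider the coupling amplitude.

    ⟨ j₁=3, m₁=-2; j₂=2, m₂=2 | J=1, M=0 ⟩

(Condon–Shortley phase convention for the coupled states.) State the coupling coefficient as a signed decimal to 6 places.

√[3·4!2!0!/7! · 1!5!4!0!1!1!] = √(576/7)
  +(−1)^4/∏(4,0,1,0,1,0)! = 1/24  (running 1/24)
⟨..|..⟩ = √(576/7)·(1/24) = +0.377964

+0.377964  (= +√(1/7))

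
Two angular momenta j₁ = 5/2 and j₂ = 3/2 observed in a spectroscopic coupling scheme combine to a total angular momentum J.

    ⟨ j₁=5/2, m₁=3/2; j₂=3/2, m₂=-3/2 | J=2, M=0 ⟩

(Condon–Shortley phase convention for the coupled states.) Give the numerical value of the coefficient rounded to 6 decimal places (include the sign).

√[5·2!3!1!/7! · 4!1!0!3!2!2!] = √(48/7)
  +(−1)^0/∏(0,2,1,0,2,1)! = 1/4  (running 1/4)
⟨..|..⟩ = √(48/7)·(1/4) = +0.654654

+0.654654  (= +√(3/7))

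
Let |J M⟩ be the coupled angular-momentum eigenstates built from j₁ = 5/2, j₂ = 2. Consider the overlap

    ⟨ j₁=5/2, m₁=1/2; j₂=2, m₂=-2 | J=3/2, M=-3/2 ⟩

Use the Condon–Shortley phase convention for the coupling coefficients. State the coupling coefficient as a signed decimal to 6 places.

+0.338062  (= +√(4/35))

√[4·3!2!1!/7! · 3!2!0!4!0!3!] = √(576/35)
  +(−1)^0/∏(0,3,2,0,0,1)! = 1/12  (running 1/12)
⟨..|..⟩ = √(576/35)·(1/12) = +0.338062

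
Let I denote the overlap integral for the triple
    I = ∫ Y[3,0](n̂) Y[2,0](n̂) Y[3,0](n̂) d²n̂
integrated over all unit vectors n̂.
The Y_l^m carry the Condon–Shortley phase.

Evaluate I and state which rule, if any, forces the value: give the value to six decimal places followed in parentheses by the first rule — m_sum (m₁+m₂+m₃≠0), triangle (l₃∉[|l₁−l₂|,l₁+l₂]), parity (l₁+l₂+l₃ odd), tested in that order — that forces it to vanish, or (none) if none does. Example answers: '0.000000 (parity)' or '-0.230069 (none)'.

Checks pass: Σm=0; 8 even; l₃=3∈[1,5].
(2·3+1)(2·2+1)(2·3+1) = 245
Δ: 2! 4! 2! / 9! → 1/3780
sum: t=0:+1/24 t=1:−1/4 t=2:+1/24 = -1/6
3j²(3 2 3; 0 0 0) = Δ·Π!·Σ² = 4/105  (sign +1)
(m-triple is (0,0,0) — same symbol as above.)
combine: 4πI² = 245·4/105·4/105 = 16/45
take √, sign +1: I = 0.16820883
No selection rule forces the value: the integral is nonzero (none).

0.168209 (none)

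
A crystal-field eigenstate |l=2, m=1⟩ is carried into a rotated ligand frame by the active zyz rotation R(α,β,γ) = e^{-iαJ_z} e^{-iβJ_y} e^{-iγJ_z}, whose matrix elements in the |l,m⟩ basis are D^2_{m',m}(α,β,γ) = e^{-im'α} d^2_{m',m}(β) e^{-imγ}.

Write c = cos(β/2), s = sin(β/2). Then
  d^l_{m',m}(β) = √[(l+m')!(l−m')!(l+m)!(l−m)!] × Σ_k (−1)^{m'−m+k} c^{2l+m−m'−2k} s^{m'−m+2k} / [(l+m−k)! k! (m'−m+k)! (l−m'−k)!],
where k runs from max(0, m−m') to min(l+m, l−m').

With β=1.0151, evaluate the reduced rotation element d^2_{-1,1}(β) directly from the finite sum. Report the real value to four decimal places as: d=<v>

d=0.4855

d^2_{-1,1}(β=1.0151) via the finite sum:
Half-angle: c=0.873938, s=0.486038. N=√(1·6·6·1)=6.000000
k: max(0,(1)−(-1))=2 … min(2+(1),2−(-1))=3
  k=2: (−1)^0·6.0000/(2)·0.8739^2·0.4860^2 = +0.541280
  k=3: (−1)^1·6.0000/(6)·0.8739^0·0.4860^4 = -0.055806
d^2_{-1,1}(1.0151) = +0.541280 -0.055806 = +0.485474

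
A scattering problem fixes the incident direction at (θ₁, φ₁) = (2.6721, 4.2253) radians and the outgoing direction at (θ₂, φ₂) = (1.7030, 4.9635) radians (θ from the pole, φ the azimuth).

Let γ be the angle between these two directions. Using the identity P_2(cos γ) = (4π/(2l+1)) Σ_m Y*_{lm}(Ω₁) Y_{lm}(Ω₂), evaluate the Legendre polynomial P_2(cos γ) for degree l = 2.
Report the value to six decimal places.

Addition theorem: P_2(cos γ) = (4π/5) Σ_m Y*_{lm}(Ω₁) Y_{lm}(Ω₂), m = −2…2:
  [-2]  conj(Y_{2,-2})(Ω₁) = -0.04442 + 0.06541j ; Y_{2,-2}(Ω₂) = -0.33269 + 0.18271j ; Δ = 0.00283 - 0.02988j
  [-1]  conj(Y_{2,-1})(Ω₁) = 0.14590 + 0.27546j ; Y_{2,-1}(Ω₂) = -0.02508 - 0.09778j ; Δ = 0.02327 - 0.02118j
  [+0]  conj(Y_{2,0})(Ω₁) = 0.43710 + 0.00000j ; Y_{2,0}(Ω₂) = -0.29895 + 0.00000j ; Δ = -0.13067 + 0.00000j
  [+1]  conj(Y_{2,1})(Ω₁) = -0.14590 + 0.27546j ; Y_{2,1}(Ω₂) = 0.02508 - 0.09778j ; Δ = 0.02327 + 0.02118j
  [+2]  conj(Y_{2,2})(Ω₁) = -0.04442 - 0.06541j ; Y_{2,2}(Ω₂) = -0.33269 - 0.18271j ; Δ = 0.00283 + 0.02988j
Accumulated sum -0.07847 + 0.00000j; after 4π/(2l+1) scaling, -0.19720 + 0.00000j ⇒ P_2 = -0.197205

-0.197205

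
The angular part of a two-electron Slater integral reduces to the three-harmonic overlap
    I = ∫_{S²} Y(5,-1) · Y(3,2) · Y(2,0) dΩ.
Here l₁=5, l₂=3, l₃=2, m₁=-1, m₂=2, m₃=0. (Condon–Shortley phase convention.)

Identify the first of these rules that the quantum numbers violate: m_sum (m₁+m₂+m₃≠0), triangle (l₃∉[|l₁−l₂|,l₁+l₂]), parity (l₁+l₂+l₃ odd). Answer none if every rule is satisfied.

m₁+m₂+m₃ = -1 + 2 + 0 = 1  ✗
triangle: |5−3|=2 ≤ l₃=2 ≤ 5+3=8
parity: l₁+l₂+l₃ = 10 is even

m_sum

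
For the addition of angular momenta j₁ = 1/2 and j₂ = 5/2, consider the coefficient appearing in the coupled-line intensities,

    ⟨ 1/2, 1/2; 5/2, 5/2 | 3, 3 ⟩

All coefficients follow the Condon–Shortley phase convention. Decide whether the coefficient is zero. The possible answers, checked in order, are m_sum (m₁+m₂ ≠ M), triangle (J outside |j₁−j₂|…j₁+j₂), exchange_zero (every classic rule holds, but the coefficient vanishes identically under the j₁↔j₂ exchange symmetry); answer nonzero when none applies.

nonzero

m-sum: m₁+m₂ = 1/2+5/2 = 3, M = 3  ✓
triangle: |j₁−j₂| = 2 ≤ J = 3 ≤ j₁+j₂ = 3  ✓
exchange: j₁≠j₂ or m₁≠m₂ — the exchange symmetry imposes no constraint here
value check: CG = +1 = +1.000000 ≠ 0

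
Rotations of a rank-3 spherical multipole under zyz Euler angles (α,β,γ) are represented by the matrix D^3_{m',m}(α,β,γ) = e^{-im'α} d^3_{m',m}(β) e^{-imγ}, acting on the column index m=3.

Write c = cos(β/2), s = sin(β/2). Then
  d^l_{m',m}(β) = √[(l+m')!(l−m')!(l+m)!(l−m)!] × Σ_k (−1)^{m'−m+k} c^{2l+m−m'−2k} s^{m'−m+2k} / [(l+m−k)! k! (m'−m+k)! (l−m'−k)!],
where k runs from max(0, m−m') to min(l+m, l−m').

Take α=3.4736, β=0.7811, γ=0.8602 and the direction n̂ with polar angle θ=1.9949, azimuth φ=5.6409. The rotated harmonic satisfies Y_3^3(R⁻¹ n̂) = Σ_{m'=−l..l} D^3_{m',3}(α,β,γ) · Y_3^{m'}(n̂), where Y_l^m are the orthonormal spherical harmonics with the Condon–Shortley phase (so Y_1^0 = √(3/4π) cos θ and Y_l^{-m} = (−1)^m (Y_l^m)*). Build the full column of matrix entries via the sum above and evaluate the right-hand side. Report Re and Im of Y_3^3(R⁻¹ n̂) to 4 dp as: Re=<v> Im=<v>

Re=0.1368 Im=-0.1192

Need the full column D^3_{m',3} for m'=−3..3 at α=3.4736, β=0.7811, γ=0.8602.
cos(β/2)=0.924700, sin(β/2)=0.380697
d^3_{-3,3}: single k=6 term ⇒ +0.003044;  D = +0.000042+0.003044i
d^3_{-2,3}: single k=5 term ⇒ +0.018112;  D = -0.006139-0.017040i
d^3_{-1,3}: single k=4 term ⇒ +0.069561;  D = +0.043620+0.054185i
d^3_{0,3}: single k=3 term ⇒ +0.195099;  D = -0.165196-0.103798i
d^3_{1,3}: single k=2 term ⇒ +0.410400;  D = +0.399688+0.093157i
d^3_{2,3}: single k=1 term ⇒ +0.630462;  D = -0.627119+0.064837i
d^3_{3,3}: single k=0 term ⇒ +0.625179;  D = +0.566949-0.263474i
Y_3^{m'}(θ=1.9949,φ=5.6409) and Σ D·Y over m':
  (+0.0000+0.0030i)·(-0.1101+0.2961i)  (-0.0061-0.0170i)·(-0.0986-0.3351i)  (+0.0436+0.0542i)·(-0.0362-0.0271i)  (-0.1652-0.1038i)·(+0.3307+0.0000i)  (+0.3997+0.0932i)·(+0.0362-0.0271i)  (-0.6271+0.0648i)·(-0.0986+0.3351i)  (+0.5669-0.2635i)·(+0.1101+0.2961i)
Y_3^3(R⁻¹ n̂) = +0.136778-0.119210i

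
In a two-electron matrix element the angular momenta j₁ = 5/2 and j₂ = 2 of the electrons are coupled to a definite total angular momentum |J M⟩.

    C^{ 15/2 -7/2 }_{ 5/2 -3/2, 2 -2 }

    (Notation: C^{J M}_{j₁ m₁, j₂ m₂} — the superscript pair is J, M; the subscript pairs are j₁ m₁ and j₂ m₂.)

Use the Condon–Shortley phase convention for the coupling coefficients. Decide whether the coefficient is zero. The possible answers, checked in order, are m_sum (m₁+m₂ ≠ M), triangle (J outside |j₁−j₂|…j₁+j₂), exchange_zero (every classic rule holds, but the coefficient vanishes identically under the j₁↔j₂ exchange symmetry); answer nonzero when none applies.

m-sum: m₁+m₂ = -3/2+(-2) = -7/2, M = -7/2  ✓
triangle: need |j₁−j₂| ≤ J ≤ j₁+j₂, i.e. J ∈ [1/2, 9/2]; J = 15/2 is outside ✗ ⇒ coefficient is 0

triangle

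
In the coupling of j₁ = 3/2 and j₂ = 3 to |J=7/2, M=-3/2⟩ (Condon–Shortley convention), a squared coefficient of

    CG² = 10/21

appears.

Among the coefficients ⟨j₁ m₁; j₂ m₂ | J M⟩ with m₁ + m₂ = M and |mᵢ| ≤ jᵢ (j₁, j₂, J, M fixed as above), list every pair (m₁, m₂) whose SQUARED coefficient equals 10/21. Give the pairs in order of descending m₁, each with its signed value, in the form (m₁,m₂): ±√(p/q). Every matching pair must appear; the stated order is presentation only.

Admissible pairs with m₁+m₂ = M = -3/2: (-3/2,0), (-1/2,-1), (1/2,-2), (3/2,-3)
  (m₁,m₂)=(3/2,-3): CG² = 2/21, CG = +√(2/21)
  (m₁,m₂)=(1/2,-2): CG² = 3/7, CG = +√(3/7)
  (m₁,m₂)=(-1/2,-1): CG² = 0/1, CG = 0
  (m₁,m₂)=(-3/2,0): CG² = 10/21, CG = −√(10/21)   ← matches the target
Pairs with CG² = 10/21: (-3/2,0): −√(10/21)

(-3/2,0): −√(10/21)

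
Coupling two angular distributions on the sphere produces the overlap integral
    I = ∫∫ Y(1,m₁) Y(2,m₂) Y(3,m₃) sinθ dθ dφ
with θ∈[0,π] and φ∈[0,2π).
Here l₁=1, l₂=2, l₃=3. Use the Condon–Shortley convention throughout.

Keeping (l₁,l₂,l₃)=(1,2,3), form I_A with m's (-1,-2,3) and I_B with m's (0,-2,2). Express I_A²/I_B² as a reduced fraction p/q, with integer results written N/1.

3/1

Same 1,2,3: normalisation and zero-m 3j drop out of the ratio.
A: Δ: 0! 2! 4! / 7! → 1/105; sum: t=0:+1/48 = 1/48; 3j²(1 2 3; -1 -2 3) = Δ·Π!·Σ² = 1/7  (sign +1)
B: Δ: 0! 2! 4! / 7! → 1/105; sum: t=0:+1/24 = 1/24; 3j²(1 2 3; 0 -2 2) = Δ·Π!·Σ² = 1/21  (sign -1)
I_A²/I_B² = (1/7)/(1/21) = 3/1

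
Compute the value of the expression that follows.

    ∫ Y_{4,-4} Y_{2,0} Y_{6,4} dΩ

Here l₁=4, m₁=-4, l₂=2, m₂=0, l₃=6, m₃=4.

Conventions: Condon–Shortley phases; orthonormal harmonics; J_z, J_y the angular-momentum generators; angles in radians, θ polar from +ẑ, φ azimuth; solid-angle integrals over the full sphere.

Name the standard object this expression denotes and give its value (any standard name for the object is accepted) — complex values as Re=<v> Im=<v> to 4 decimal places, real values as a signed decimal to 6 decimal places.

Gaunt coefficient, +0.106690

This is a Gaunt coefficient — the integral of a triple product of spherical harmonics over the sphere.
Rules hold: Σm=0, L=12 even, 2≤6≤6.
N = 9·5·13 = 585
Δ = 0!·8!·4!/13! = 1/6435
Racah Σ t=0..0: t=0:+1/2304 = 1/2304
⇒ 3j(4 2 6; 0 0 0)² = 5/143, sgn +1
Racah Σ t=0..0: t=0:+1/161280 = 1/161280
⇒ 3j(4 2 6; -4 0 4)² = 1/143, sgn +1
4πI² = N·(3j₀)²·(3jₘ)² = 225/1573
I = +1·√(0.143039/4π) = 0.10668957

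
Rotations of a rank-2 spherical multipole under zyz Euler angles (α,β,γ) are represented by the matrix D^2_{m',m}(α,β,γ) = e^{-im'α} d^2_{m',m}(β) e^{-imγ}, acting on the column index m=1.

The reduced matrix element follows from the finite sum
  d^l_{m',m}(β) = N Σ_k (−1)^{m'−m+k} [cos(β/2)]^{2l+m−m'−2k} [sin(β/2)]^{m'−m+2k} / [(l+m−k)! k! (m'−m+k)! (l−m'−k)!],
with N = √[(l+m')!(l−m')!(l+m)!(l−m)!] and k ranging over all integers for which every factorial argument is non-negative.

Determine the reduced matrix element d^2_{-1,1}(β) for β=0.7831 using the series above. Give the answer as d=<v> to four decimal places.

d^2_{-1,1}(β=0.7831) via the finite sum:
With c≡cos(β/2)=0.924319 and s≡sin(β/2)=0.381622, N=[1·6·6·1]^{1/2}=6.000000
k: max(0,(1)−(-1))=2 … min(2+(1),2−(-1))=3
  k=2: (−1)^0·6.0000/(2)·0.9243^2·0.3816^2 = +0.373276
  k=3: (−1)^1·6.0000/(6)·0.9243^0·0.3816^4 = -0.021210
d^2_{-1,1}(0.7831) = +0.373276 -0.021210 = +0.352067

d=0.3521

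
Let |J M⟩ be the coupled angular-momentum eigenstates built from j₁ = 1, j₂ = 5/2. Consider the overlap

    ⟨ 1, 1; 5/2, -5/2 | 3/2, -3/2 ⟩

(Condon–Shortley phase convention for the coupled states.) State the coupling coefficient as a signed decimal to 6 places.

triangle: 2!×0!×3!/6! = 12/720
(j±m)!: 2!×0!×0!×5!×0!×3! = 1440
prefactor² = (2J+1)×Δ×N² = 96
  k=0: +1/(0!×2!×0!×0!×0!×3!) = 1/12
Σ = 1/12  ⇒  CG² = 96×(1/12)² = 2/3
CG = +√(2/3) = +0.816497

+0.816497  (= +√(2/3))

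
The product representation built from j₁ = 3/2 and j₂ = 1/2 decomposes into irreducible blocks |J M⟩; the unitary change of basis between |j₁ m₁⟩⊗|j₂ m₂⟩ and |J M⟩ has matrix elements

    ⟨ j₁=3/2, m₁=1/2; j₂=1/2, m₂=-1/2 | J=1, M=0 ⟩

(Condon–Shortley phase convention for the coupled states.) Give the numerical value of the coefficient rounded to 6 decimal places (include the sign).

√[3·1!2!0!/4! · 2!1!0!1!1!1!] = √(1/2)
  +(−1)^0/∏(0,1,1,0,1,0)! = 1  (running 1)
⟨..|..⟩ = √(1/2)·(1) = +0.707107

+√(1/2) = +0.707107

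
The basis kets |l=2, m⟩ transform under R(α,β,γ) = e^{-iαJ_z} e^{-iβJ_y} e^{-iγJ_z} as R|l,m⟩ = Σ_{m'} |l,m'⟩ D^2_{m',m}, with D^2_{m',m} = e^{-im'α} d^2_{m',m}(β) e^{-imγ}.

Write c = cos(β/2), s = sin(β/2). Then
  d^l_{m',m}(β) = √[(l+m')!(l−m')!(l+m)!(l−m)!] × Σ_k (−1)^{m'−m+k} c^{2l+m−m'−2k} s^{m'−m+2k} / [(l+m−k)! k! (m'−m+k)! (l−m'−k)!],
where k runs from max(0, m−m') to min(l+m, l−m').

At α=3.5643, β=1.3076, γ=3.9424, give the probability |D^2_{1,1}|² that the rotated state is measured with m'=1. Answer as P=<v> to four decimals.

Split into d^2_{1,1}(β=1.3076) × two z-phases.
Half-angle: c=0.793778, s=0.608207. N=√(6·1·6·1)=6.000000
Admissible k: 0..1 (factorial args all ≥0)
  k=0: (−1)^0·6.0000/(6)·0.7938^4·0.6082^0 = +0.397006
  k=1: (−1)^1·6.0000/(2)·0.7938^2·0.6082^2 = -0.699234
d^2_{1,1}(1.3076) = +0.397006 -0.699234 = -0.302228
|D^2_{1,1}|² = |d^2_{1,1}(β)|² = (-0.302228)² = 0.091342 (the z-rotation phases have unit modulus)

P=0.0913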